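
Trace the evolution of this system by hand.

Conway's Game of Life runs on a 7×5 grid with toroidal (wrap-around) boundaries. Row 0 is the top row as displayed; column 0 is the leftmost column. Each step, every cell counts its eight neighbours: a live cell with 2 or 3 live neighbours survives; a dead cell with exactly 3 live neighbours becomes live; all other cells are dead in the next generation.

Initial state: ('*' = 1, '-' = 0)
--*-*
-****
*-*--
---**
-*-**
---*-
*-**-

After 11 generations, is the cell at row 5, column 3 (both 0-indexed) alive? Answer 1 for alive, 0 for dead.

0

step 0: --*-*
-****
*-*--
---**
-*-**
---*-
*-**-
step 1: -----
----*
*----
-*---
*----
**---
-**--
step 2: -----
-----
*----
**---
*----
*-*--
***--
step 3: -*---
-----
**---
**--*
*---*
*-*-*
*-*--
step 4: -*---
**---
-*--*
-----
-----
-----
*-***
step 5: ---*-
-**--
-*---
-----
-----
---**
*****
step 6: -----
-**--
-**--
-----
-----
-*---
**---
step 7: *-*--
-**--
-**--
-----
-----
**---
**---
step 8: *-*--
*--*-
-**--
-----
-----
**---
--*-*
step 9: *-*--
*--**
-**--
-----
-----
**---
--***
step 10: *-*--
*--**
*****
-----
-----
*****
--***
step 11: *-*--
-----
-**--
*****
*****
**---
-----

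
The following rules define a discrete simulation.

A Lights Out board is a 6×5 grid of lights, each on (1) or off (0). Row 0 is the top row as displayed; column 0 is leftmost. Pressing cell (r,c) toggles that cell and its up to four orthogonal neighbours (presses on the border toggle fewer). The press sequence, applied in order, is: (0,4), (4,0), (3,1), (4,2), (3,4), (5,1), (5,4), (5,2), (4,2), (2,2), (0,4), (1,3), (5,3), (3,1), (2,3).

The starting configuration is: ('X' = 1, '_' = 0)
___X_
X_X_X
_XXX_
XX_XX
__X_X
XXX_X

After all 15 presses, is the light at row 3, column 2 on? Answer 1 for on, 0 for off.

gen 0: ___X_
X_X_X
_XXX_
XX_XX
__X_X
XXX_X
gen 1: ____X
X_X__
_XXX_
XX_XX
__X_X
XXX_X
gen 2: ____X
X_X__
_XXX_
_X_XX
XXX_X
_XX_X
gen 3: ____X
X_X__
__XX_
X_XXX
X_X_X
_XX_X
gen 4: ____X
X_X__
__XX_
X__XX
XX_XX
_X__X
gen 5: ____X
X_X__
__XXX
X____
XX_X_
_X__X
gen 6: ____X
X_X__
__XXX
X____
X__X_
X_X_X
gen 7: ____X
X_X__
__XXX
X____
X__XX
X_XX_
gen 8: ____X
X_X__
__XXX
X____
X_XXX
XX___
gen 9: ____X
X_X__
__XXX
X_X__
XX__X
XXX__
gen 10: ____X
X____
_X__X
X____
XX__X
XXX__
gen 11: ___X_
X___X
_X__X
X____
XX__X
XXX__
gen 12: _____
X_XX_
_X_XX
X____
XX__X
XXX__
gen 13: _____
X_XX_
_X_XX
X____
XX_XX
XX_XX
gen 14: _____
X_XX_
___XX
_XX__
X__XX
XX_XX
gen 15: _____
X_X__
__X__
_XXX_
X__XX
XX_XX

1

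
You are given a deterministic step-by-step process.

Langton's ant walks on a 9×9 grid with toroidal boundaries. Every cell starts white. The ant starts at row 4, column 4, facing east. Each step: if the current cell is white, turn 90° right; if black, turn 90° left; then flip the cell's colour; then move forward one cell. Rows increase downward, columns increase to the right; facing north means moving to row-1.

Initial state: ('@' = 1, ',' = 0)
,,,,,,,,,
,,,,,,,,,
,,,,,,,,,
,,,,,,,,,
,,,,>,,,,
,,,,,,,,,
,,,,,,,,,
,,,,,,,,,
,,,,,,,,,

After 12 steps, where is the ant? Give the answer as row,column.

t=0: ,,,,,,,,,
,,,,,,,,,
,,,,,,,,,
,,,,,,,,,
,,,,>,,,,
,,,,,,,,,
,,,,,,,,,
,,,,,,,,,
,,,,,,,,,
t=1: ,,,,,,,,,
,,,,,,,,,
,,,,,,,,,
,,,,,,,,,
,,,,@,,,,
,,,,v,,,,
,,,,,,,,,
,,,,,,,,,
,,,,,,,,,
t=2: ,,,,,,,,,
,,,,,,,,,
,,,,,,,,,
,,,,,,,,,
,,,,@,,,,
,,,<@,,,,
,,,,,,,,,
,,,,,,,,,
,,,,,,,,,
t=3: ,,,,,,,,,
,,,,,,,,,
,,,,,,,,,
,,,,,,,,,
,,,^@,,,,
,,,@@,,,,
,,,,,,,,,
,,,,,,,,,
,,,,,,,,,
t=4: ,,,,,,,,,
,,,,,,,,,
,,,,,,,,,
,,,,,,,,,
,,,@>,,,,
,,,@@,,,,
,,,,,,,,,
,,,,,,,,,
,,,,,,,,,
t=5: ,,,,,,,,,
,,,,,,,,,
,,,,,,,,,
,,,,^,,,,
,,,@,,,,,
,,,@@,,,,
,,,,,,,,,
,,,,,,,,,
,,,,,,,,,
t=6: ,,,,,,,,,
,,,,,,,,,
,,,,,,,,,
,,,,@>,,,
,,,@,,,,,
,,,@@,,,,
,,,,,,,,,
,,,,,,,,,
,,,,,,,,,
t=7: ,,,,,,,,,
,,,,,,,,,
,,,,,,,,,
,,,,@@,,,
,,,@,v,,,
,,,@@,,,,
,,,,,,,,,
,,,,,,,,,
,,,,,,,,,
t=8: ,,,,,,,,,
,,,,,,,,,
,,,,,,,,,
,,,,@@,,,
,,,@<@,,,
,,,@@,,,,
,,,,,,,,,
,,,,,,,,,
,,,,,,,,,
t=9: ,,,,,,,,,
,,,,,,,,,
,,,,,,,,,
,,,,^@,,,
,,,@@@,,,
,,,@@,,,,
,,,,,,,,,
,,,,,,,,,
,,,,,,,,,
t=10: ,,,,,,,,,
,,,,,,,,,
,,,,,,,,,
,,,<,@,,,
,,,@@@,,,
,,,@@,,,,
,,,,,,,,,
,,,,,,,,,
,,,,,,,,,
t=11: ,,,,,,,,,
,,,,,,,,,
,,,^,,,,,
,,,@,@,,,
,,,@@@,,,
,,,@@,,,,
,,,,,,,,,
,,,,,,,,,
,,,,,,,,,
t=12: ,,,,,,,,,
,,,,,,,,,
,,,@>,,,,
,,,@,@,,,
,,,@@@,,,
,,,@@,,,,
,,,,,,,,,
,,,,,,,,,
,,,,,,,,,

2,4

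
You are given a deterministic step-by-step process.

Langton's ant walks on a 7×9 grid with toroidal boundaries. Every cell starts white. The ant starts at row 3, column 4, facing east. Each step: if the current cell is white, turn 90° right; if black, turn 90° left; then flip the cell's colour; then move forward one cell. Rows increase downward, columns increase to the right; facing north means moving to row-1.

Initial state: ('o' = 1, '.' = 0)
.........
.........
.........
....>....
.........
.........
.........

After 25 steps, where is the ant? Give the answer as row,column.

2,2

[0] .........
.........
.........
....>....
.........
.........
.........
[1] .........
.........
.........
....o....
....v....
.........
.........
[2] .........
.........
.........
....o....
...<o....
.........
.........
[3] .........
.........
.........
...^o....
...oo....
.........
.........
[4] .........
.........
.........
...o>....
...oo....
.........
.........
[5] .........
.........
....^....
...o.....
...oo....
.........
.........
[6] .........
.........
....o>...
...o.....
...oo....
.........
.........
[7] .........
.........
....oo...
...o.v...
...oo....
.........
.........
[8] .........
.........
....oo...
...o<o...
...oo....
.........
.........
[9] .........
.........
....^o...
...ooo...
...oo....
.........
.........
[10] .........
.........
...<.o...
...ooo...
...oo....
.........
.........
[11] .........
...^.....
...o.o...
...ooo...
...oo....
.........
.........
[12] .........
...o>....
...o.o...
...ooo...
...oo....
.........
.........
[13] .........
...oo....
...ovo...
...ooo...
...oo....
.........
.........
[14] .........
...oo....
...<oo...
...ooo...
...oo....
.........
.........
[15] .........
...oo....
....oo...
...voo...
...oo....
.........
.........
[16] .........
...oo....
....oo...
....>o...
...oo....
.........
.........
[17] .........
...oo....
....^o...
.....o...
...oo....
.........
.........
[18] .........
...oo....
...<.o...
.....o...
...oo....
.........
.........
[19] .........
...^o....
...o.o...
.....o...
...oo....
.........
.........
[20] .........
..<.o....
...o.o...
.....o...
...oo....
.........
.........
[21] ..^......
..o.o....
...o.o...
.....o...
...oo....
.........
.........
[22] ..o>.....
..o.o....
...o.o...
.....o...
...oo....
.........
.........
[23] ..oo.....
..ovo....
...o.o...
.....o...
...oo....
.........
.........
[24] ..oo.....
..<oo....
...o.o...
.....o...
...oo....
.........
.........
[25] ..oo.....
...oo....
..vo.o...
.....o...
...oo....
.........
.........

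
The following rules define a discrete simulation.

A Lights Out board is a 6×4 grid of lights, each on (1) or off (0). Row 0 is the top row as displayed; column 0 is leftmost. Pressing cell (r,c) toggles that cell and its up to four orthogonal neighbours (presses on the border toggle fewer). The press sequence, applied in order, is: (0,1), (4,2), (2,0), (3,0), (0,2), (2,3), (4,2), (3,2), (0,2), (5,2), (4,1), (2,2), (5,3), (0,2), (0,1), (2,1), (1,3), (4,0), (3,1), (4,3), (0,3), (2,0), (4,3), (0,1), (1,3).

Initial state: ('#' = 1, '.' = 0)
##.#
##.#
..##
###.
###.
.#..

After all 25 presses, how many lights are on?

gen 0: ##.#
##.#
..##
###.
###.
.#..
gen 1: ..##
#..#
..##
###.
###.
.#..
gen 2: ..##
#..#
..##
##..
#..#
.##.
gen 3: ..##
...#
####
.#..
#..#
.##.
gen 4: ..##
...#
.###
#...
...#
.##.
gen 5: .#..
..##
.###
#...
...#
.##.
gen 6: .#..
..#.
.#..
#..#
...#
.##.
gen 7: .#..
..#.
.#..
#.##
.##.
.#..
gen 8: .#..
..#.
.##.
##..
.#..
.#..
gen 9: ..##
....
.##.
##..
.#..
.#..
gen 10: ..##
....
.##.
##..
.##.
..##
gen 11: ..##
....
.##.
#...
#...
.###
gen 12: ..##
..#.
...#
#.#.
#...
.###
gen 13: ..##
..#.
...#
#.#.
#..#
.#..
gen 14: .#..
....
...#
#.#.
#..#
.#..
gen 15: #.#.
.#..
...#
#.#.
#..#
.#..
gen 16: #.#.
....
####
###.
#..#
.#..
gen 17: #.##
..##
###.
###.
#..#
.#..
gen 18: #.##
..##
###.
.##.
.#.#
##..
gen 19: #.##
..##
#.#.
#...
...#
##..
gen 20: #.##
..##
#.#.
#..#
..#.
##.#
gen 21: #...
..#.
#.#.
#..#
..#.
##.#
gen 22: #...
#.#.
.##.
...#
..#.
##.#
gen 23: #...
#.#.
.##.
....
...#
##..
gen 24: .##.
###.
.##.
....
...#
##..
gen 25: .###
##.#
.###
....
...#
##..

12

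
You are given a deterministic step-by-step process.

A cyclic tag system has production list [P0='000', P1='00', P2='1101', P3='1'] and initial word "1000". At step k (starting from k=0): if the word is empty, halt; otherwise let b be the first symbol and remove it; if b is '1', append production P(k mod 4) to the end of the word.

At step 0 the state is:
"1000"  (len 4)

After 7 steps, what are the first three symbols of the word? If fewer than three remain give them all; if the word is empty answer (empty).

(empty)

gen 0: "1000"  (len 4)
gen 1: "000000"  (len 6)
gen 2: "00000"  (len 5)
gen 3: "0000"  (len 4)
gen 4: "000"  (len 3)
gen 5: "00"  (len 2)
gen 6: "0"  (len 1)
gen 7: (halted — word empty)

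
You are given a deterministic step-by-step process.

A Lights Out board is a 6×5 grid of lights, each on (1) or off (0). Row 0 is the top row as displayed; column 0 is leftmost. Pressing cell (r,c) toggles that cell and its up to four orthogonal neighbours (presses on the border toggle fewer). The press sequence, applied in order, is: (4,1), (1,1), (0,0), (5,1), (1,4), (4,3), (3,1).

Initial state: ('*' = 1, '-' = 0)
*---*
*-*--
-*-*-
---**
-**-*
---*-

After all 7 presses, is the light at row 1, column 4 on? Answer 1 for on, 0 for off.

1

[0] *---*
*-*--
-*-*-
---**
-**-*
---*-
[1] *---*
*-*--
-*-*-
-*-**
*---*
-*-*-
[2] **--*
-*---
---*-
-*-**
*---*
-*-*-
[3] ----*
**---
---*-
-*-**
*---*
-*-*-
[4] ----*
**---
---*-
-*-**
**--*
*-**-
[5] -----
**-**
---**
-*-**
**--*
*-**-
[6] -----
**-**
---**
-*--*
****-
*-*--
[7] -----
**-**
-*-**
*-*-*
*-**-
*-*--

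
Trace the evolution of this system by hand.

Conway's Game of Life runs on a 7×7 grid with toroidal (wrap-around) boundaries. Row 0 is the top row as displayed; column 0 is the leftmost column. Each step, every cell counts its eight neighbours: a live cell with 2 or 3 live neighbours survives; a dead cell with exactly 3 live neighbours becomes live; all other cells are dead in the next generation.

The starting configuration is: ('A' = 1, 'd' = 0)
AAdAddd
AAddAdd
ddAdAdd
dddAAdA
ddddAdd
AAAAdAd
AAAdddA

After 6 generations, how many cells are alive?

t=0: AAdAddd
AAddAdd
ddAdAdd
dddAAdA
ddddAdd
AAAAdAd
AAAdddA
t=1: dddAddd
AdddAdd
AAAdAdd
ddddAdd
AAddddA
dddAAAd
ddddAdd
t=2: dddAAdd
AdAdAdd
AAddAAd
ddAAdAA
AddAddA
AddAAAA
dddddAd
t=3: dddAAAd
AdAdddA
Adddddd
ddAAddd
dAddddd
AddAddd
ddddddd
t=4: dddAAAA
AAdAAAA
AdAAddA
dAAdddd
dAdAddd
ddddddd
dddAddd
t=5: ddddddd
dAddddd
ddddddd
ddddddd
dAddddd
ddAdddd
dddAdAd
t=6: ddddddd
ddddddd
ddddddd
ddddddd
ddddddd
ddAdddd
ddddddd

1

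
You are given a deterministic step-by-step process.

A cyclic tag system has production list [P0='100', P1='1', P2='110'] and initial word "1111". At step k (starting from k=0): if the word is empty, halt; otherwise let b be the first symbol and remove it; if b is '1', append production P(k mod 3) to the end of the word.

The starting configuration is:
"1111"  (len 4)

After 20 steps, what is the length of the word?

16

gen 0: "1111"  (len 4)
gen 1: "111100"  (len 6)
gen 2: "111001"  (len 6)
gen 3: "11001110"  (len 8)
gen 4: "1001110100"  (len 10)
gen 5: "0011101001"  (len 10)
gen 6: "011101001"  (len 9)
gen 7: "11101001"  (len 8)
gen 8: "11010011"  (len 8)
gen 9: "1010011110"  (len 10)
gen 10: "010011110100"  (len 12)
gen 11: "10011110100"  (len 11)
gen 12: "0011110100110"  (len 13)
gen 13: "011110100110"  (len 12)
gen 14: "11110100110"  (len 11)
gen 15: "1110100110110"  (len 13)
gen 16: "110100110110100"  (len 15)
gen 17: "101001101101001"  (len 15)
gen 18: "01001101101001110"  (len 17)
gen 19: "1001101101001110"  (len 16)
gen 20: "0011011010011101"  (len 16)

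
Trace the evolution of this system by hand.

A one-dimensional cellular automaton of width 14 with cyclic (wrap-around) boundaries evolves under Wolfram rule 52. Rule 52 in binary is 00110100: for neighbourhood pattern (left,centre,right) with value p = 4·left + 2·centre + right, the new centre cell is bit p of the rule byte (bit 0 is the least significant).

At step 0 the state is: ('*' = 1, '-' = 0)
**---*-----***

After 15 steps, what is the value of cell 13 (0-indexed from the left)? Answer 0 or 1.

0

gen 0: **---*-----***
gen 1: --*--**-------
gen 2: --**---*------
gen 3: ----*--**-----
gen 4: ----**---*----
gen 5: ------*--**---
gen 6: ------**---*--
gen 7: --------*--**-
gen 8: --------**---*
gen 9: *---------*--*
gen 10: -*--------**--
gen 11: -**---------*-
gen 12: ---*--------**
gen 13: *--**---------
gen 14: **---*--------
gen 15: --*--**-------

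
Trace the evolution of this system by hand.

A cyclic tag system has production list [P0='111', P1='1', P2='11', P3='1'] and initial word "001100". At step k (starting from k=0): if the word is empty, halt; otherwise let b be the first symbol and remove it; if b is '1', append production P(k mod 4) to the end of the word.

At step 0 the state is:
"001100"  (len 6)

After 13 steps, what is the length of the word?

0) "001100"  (len 6)
1) "01100"  (len 5)
2) "1100"  (len 4)
3) "10011"  (len 5)
4) "00111"  (len 5)
5) "0111"  (len 4)
6) "111"  (len 3)
7) "1111"  (len 4)
8) "1111"  (len 4)
9) "111111"  (len 6)
10) "111111"  (len 6)
11) "1111111"  (len 7)
12) "1111111"  (len 7)
13) "111111111"  (len 9)

9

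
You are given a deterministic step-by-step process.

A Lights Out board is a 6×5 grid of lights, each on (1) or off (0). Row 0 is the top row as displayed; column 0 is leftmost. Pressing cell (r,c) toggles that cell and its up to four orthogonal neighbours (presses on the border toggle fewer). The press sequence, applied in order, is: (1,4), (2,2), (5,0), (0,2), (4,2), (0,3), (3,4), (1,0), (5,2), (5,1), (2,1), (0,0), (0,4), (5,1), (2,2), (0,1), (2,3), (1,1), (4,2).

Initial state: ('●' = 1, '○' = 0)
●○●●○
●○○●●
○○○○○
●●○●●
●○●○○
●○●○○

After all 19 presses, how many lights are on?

8

[0] ●○●●○
●○○●●
○○○○○
●●○●●
●○●○○
●○●○○
[1] ●○●●●
●○○○○
○○○○●
●●○●●
●○●○○
●○●○○
[2] ●○●●●
●○●○○
○●●●●
●●●●●
●○●○○
●○●○○
[3] ●○●●●
●○●○○
○●●●●
●●●●●
○○●○○
○●●○○
[4] ●●○○●
●○○○○
○●●●●
●●●●●
○○●○○
○●●○○
[5] ●●○○●
●○○○○
○●●●●
●●○●●
○●○●○
○●○○○
[6] ●●●●○
●○○●○
○●●●●
●●○●●
○●○●○
○●○○○
[7] ●●●●○
●○○●○
○●●●○
●●○○○
○●○●●
○●○○○
[8] ○●●●○
○●○●○
●●●●○
●●○○○
○●○●●
○●○○○
[9] ○●●●○
○●○●○
●●●●○
●●○○○
○●●●●
○○●●○
[10] ○●●●○
○●○●○
●●●●○
●●○○○
○○●●●
●●○●○
[11] ○●●●○
○○○●○
○○○●○
●○○○○
○○●●●
●●○●○
[12] ●○●●○
●○○●○
○○○●○
●○○○○
○○●●●
●●○●○
[13] ●○●○●
●○○●●
○○○●○
●○○○○
○○●●●
●●○●○
[14] ●○●○●
●○○●●
○○○●○
●○○○○
○●●●●
○○●●○
[15] ●○●○●
●○●●●
○●●○○
●○●○○
○●●●●
○○●●○
[16] ○●○○●
●●●●●
○●●○○
●○●○○
○●●●●
○○●●○
[17] ○●○○●
●●●○●
○●○●●
●○●●○
○●●●●
○○●●○
[18] ○○○○●
○○○○●
○○○●●
●○●●○
○●●●●
○○●●○
[19] ○○○○●
○○○○●
○○○●●
●○○●○
○○○○●
○○○●○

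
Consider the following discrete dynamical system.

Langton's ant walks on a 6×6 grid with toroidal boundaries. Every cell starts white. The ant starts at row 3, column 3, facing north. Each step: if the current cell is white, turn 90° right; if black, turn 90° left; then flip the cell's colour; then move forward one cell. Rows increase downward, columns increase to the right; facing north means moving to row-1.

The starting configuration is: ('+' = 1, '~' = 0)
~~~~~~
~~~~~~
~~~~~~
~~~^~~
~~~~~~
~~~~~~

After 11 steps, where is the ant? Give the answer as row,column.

4,1

step 0: ~~~~~~
~~~~~~
~~~~~~
~~~^~~
~~~~~~
~~~~~~
step 1: ~~~~~~
~~~~~~
~~~~~~
~~~+>~
~~~~~~
~~~~~~
step 2: ~~~~~~
~~~~~~
~~~~~~
~~~++~
~~~~v~
~~~~~~
step 3: ~~~~~~
~~~~~~
~~~~~~
~~~++~
~~~<+~
~~~~~~
step 4: ~~~~~~
~~~~~~
~~~~~~
~~~^+~
~~~++~
~~~~~~
step 5: ~~~~~~
~~~~~~
~~~~~~
~~<~+~
~~~++~
~~~~~~
step 6: ~~~~~~
~~~~~~
~~^~~~
~~+~+~
~~~++~
~~~~~~
step 7: ~~~~~~
~~~~~~
~~+>~~
~~+~+~
~~~++~
~~~~~~
step 8: ~~~~~~
~~~~~~
~~++~~
~~+v+~
~~~++~
~~~~~~
step 9: ~~~~~~
~~~~~~
~~++~~
~~<++~
~~~++~
~~~~~~
step 10: ~~~~~~
~~~~~~
~~++~~
~~~++~
~~v++~
~~~~~~
step 11: ~~~~~~
~~~~~~
~~++~~
~~~++~
~<+++~
~~~~~~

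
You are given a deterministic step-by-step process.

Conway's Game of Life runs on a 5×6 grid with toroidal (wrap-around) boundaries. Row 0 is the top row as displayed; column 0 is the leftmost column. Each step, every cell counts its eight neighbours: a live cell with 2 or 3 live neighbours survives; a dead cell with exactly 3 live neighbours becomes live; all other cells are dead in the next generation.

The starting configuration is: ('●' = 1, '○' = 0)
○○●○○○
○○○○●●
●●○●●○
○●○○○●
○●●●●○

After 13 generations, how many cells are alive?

[0] ○○●○○○
○○○○●●
●●○●●○
○●○○○●
○●●●●○
[1] ○●●○○●
●●●○●●
○●●●○○
○○○○○●
●●○●●○
[2] ○○○○○○
○○○○●●
○○○●○○
○○○○○●
○●○●●○
[3] ○○○●○●
○○○○●○
○○○○○●
○○●●○○
○○○○●○
[4] ○○○●○●
○○○○●●
○○○●●○
○○○●●○
○○●○●○
[5] ○○○●○●
○○○○○●
○○○○○○
○○●○○●
○○●○○●
[6] ●○○○○●
○○○○●○
○○○○○○
○○○○○○
●○●●○●
[7] ●●○●○○
○○○○○●
○○○○○○
○○○○○○
●●○○●●
[8] ○●●○○○
●○○○○○
○○○○○○
●○○○○●
○●●○●●
[9] ○○●●○●
○●○○○○
●○○○○●
●●○○●●
○○●●●●
[10] ●●○○○●
○●●○●●
○○○○●○
○●●○○○
○○○○○○
[11] ○●●○●●
○●●●●○
●○○○●●
○○○○○○
○○●○○○
[12] ●○○○●●
○○○○○○
●●●○●●
○○○○○●
○●●●○○
[13] ●●●●●●
○○○●○○
●●○○●●
○○○○○●
○●●●○○

15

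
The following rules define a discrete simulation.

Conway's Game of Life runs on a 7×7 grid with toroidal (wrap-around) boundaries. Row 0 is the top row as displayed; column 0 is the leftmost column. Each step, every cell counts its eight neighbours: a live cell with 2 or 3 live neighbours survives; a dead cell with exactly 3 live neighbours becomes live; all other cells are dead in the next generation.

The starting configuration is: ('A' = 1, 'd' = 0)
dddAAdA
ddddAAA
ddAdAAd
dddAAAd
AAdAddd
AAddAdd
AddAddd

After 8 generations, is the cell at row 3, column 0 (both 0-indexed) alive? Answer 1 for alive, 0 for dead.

0

step 0: dddAAdA
ddddAAA
ddAdAAd
dddAAAd
AAdAddd
AAddAdd
AddAddd
step 1: AddAddA
ddddddA
ddddddd
dAdddAA
AAdAdAA
dddAAdA
AAAAdAA
step 2: dddAAdd
AdddddA
AddddAA
dAAdAAd
dAdAddd
ddddddd
dAddddd
step 3: Adddddd
AdddAdd
ddddAdd
dAAAAAd
dAdAAdd
ddAdddd
ddddddd
step 4: ddddddd
ddddddd
dAAdddd
dAdddAd
dAdddAd
ddAAddd
ddddddd
step 5: ddddddd
ddddddd
dAAdddd
AAddddd
dAddAdd
ddAdddd
ddddddd
step 6: ddddddd
ddddddd
AAAdddd
Adddddd
AAAdddd
ddddddd
ddddddd
step 7: ddddddd
dAddddd
AAddddd
ddddddA
AAddddd
dAddddd
ddddddd
step 8: ddddddd
AAddddd
AAddddd
ddddddA
AAddddd
AAddddd
ddddddd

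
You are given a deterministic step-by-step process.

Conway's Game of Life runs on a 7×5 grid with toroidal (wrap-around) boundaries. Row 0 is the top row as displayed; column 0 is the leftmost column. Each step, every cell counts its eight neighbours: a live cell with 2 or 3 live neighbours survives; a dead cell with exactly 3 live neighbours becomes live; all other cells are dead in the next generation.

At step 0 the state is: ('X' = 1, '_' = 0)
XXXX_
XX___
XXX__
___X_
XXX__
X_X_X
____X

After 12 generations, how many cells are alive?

3

[0] XXXX_
XX___
XXX__
___X_
XXX__
X_X_X
____X
[1] __XX_
___X_
X_X_X
___XX
X_X__
__X_X
_____
[2] __XX_
_X___
X_X__
__X__
XXX__
_X_X_
__X__
[3] _XXX_
_X_X_
__X__
X_XX_
X__X_
X__X_
_X___
[4] XX_X_
_X_X_
____X
__XX_
X__X_
XXX__
XX_XX
[5] ___X_
_X_X_
____X
__XX_
X__X_
_____
___X_
[6] ___XX
__XXX
____X
__XX_
__XXX
____X
_____
[7] __X_X
X_X__
____X
__X__
__X_X
____X
___XX
[8] XXX_X
XX__X
_X_X_
_____
_____
X___X
X___X
[9] __X__
_____
_XX_X
_____
_____
X___X
_____
[10] _____
_XXX_
_____
_____
_____
_____
_____
[11] __X__
__X__
__X__
_____
_____
_____
_____
[12] _____
_XXX_
_____
_____
_____
_____
_____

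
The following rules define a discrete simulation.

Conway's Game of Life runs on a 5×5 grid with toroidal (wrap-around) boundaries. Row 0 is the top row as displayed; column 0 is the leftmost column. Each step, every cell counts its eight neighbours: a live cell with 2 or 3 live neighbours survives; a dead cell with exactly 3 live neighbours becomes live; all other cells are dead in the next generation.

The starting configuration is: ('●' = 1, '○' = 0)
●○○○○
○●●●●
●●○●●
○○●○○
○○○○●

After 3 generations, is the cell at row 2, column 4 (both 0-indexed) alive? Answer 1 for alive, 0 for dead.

t=0: ●○○○○
○●●●●
●●○●●
○○●○○
○○○○●
t=1: ●●●○○
○○○○○
○○○○○
○●●○○
○○○○○
t=2: ○●○○○
○●○○○
○○○○○
○○○○○
●○○○○
t=3: ●●○○○
○○○○○
○○○○○
○○○○○
○○○○○

0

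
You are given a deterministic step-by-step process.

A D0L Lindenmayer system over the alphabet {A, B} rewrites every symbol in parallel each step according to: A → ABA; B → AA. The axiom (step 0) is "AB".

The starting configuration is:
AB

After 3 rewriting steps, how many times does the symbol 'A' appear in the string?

28

gen 0: AB
gen 1: ABAAA
gen 2: ABAAAABAABAABA
gen 3: ABAAAABAABAABAABAAAABAABAAAABAABAAAABA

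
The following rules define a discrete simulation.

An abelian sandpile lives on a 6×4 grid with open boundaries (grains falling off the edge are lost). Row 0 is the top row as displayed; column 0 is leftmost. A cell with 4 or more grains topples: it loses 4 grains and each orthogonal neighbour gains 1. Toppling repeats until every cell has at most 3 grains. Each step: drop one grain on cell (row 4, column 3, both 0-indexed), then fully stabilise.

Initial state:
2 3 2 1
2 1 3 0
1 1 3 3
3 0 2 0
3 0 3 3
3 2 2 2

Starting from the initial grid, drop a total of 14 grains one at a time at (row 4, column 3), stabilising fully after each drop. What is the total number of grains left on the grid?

k=0  2 3 2 1
2 1 3 0
1 1 3 3
3 0 2 0
3 0 3 3
3 2 2 2
k=1  2 3 2 1
2 1 3 0
1 1 3 3
3 0 3 1
3 1 0 1
3 2 3 3
k=2  2 3 2 1
2 1 3 0
1 1 3 3
3 0 3 1
3 1 0 2
3 2 3 3
k=3  2 3 2 1
2 1 3 0
1 1 3 3
3 0 3 1
3 1 0 3
3 2 3 3
k=4  2 3 2 1
2 1 3 0
1 1 3 3
3 0 3 2
3 1 2 1
3 3 0 1
k=5  2 3 2 1
2 1 3 0
1 1 3 3
3 0 3 2
3 1 2 2
3 3 0 1
k=6  2 3 2 1
2 1 3 0
1 1 3 3
3 0 3 2
3 1 2 3
3 3 0 1
k=7  2 3 2 1
2 1 3 0
1 1 3 3
3 0 3 3
3 1 3 0
3 3 0 2
k=8  2 3 2 1
2 1 3 0
1 1 3 3
3 0 3 3
3 1 3 1
3 3 0 2
k=9  2 3 2 1
2 1 3 0
1 1 3 3
3 0 3 3
3 1 3 2
3 3 0 2
k=10  2 3 2 1
2 1 3 0
1 1 3 3
3 0 3 3
3 1 3 3
3 3 0 2
k=11  2 3 3 1
2 2 0 2
1 2 2 1
3 1 2 2
3 2 1 2
3 3 1 3
k=12  2 3 3 1
2 2 0 2
1 2 2 1
3 1 2 2
3 2 1 3
3 3 1 3
k=13  2 3 3 1
2 2 0 2
1 2 2 1
3 1 2 3
3 2 2 1
3 3 2 0
k=14  2 3 3 1
2 2 0 2
1 2 2 1
3 1 2 3
3 2 2 2
3 3 2 0

47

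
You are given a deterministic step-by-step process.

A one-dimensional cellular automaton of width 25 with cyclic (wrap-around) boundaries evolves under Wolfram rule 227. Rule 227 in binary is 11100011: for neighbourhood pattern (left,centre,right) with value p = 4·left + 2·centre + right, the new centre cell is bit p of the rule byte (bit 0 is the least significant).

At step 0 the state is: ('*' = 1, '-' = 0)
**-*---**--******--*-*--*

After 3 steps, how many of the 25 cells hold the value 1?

15

step 0: **-*---**--******--*-*--*
step 1: ***--**-*-*-*****-*-*--*-
step 2: -**-*-**-*-*-*****-*--*-*
step 3: *-**-*-**-*-*-*****--*-*-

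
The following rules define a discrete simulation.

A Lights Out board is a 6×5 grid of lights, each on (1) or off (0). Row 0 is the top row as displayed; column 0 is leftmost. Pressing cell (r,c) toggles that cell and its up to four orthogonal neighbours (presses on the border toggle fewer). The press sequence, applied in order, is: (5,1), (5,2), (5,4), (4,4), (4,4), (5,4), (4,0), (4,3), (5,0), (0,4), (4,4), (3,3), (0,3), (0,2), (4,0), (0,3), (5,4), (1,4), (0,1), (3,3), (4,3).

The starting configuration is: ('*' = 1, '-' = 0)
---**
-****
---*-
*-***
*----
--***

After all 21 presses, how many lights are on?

16

t=0: ---**
-****
---*-
*-***
*----
--***
t=1: ---**
-****
---*-
*-***
**---
**-**
t=2: ---**
-****
---*-
*-***
***--
*-*-*
t=3: ---**
-****
---*-
*-***
***-*
*-**-
t=4: ---**
-****
---*-
*-**-
****-
*-***
t=5: ---**
-****
---*-
*-***
***-*
*-**-
t=6: ---**
-****
---*-
*-***
***--
*-*-*
t=7: ---**
-****
---*-
--***
--*--
--*-*
t=8: ---**
-****
---*-
--*-*
---**
--***
t=9: ---**
-****
---*-
--*-*
*--**
*****
t=10: -----
-***-
---*-
--*-*
*--**
*****
t=11: -----
-***-
---*-
--*--
*----
****-
t=12: -----
-***-
-----
---**
*--*-
****-
t=13: --***
-**--
-----
---**
*--*-
****-
t=14: -*--*
-*---
-----
---**
*--*-
****-
t=15: -*--*
-*---
-----
*--**
-*-*-
-***-
t=16: -***-
-*-*-
-----
*--**
-*-*-
-***-
t=17: -***-
-*-*-
-----
*--**
-*-**
-**-*
t=18: -****
-*--*
----*
*--**
-*-**
-**-*
t=19: *--**
----*
----*
*--**
-*-**
-**-*
t=20: *--**
----*
---**
*-*--
-*--*
-**-*
t=21: *--**
----*
---**
*-**-
-***-
-****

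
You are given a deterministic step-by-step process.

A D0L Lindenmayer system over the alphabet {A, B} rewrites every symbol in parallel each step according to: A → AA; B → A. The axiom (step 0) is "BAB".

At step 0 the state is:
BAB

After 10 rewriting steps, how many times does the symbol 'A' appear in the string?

2048

step 0: BAB
step 1: AAAA
step 2: AAAAAAAA
step 3: AAAAAAAAAAAAAAAA
step 4: AAAAAAAAAAAAAAAAAAAAAAAAAAAAAAAA
step 5: AAAAAAAAAAAAAAAAAAAAAAAAAAAAAAAAAAAAAAAAAAAAAAAAAAAAAAAAAAAAAAAA
step 6: AAAAAAAAAAAAAAAAAAAAAAAAAAAAAAAAAAAAAAAAAAAAAAAAAAAAAAAAAA…AAAAAAAAAAAAAAAAAAAAAAAAAAAAAAAAAAAAAAAAAAAAAAAAAAAAAAAAAA  (len 128)
step 7: AAAAAAAAAAAAAAAAAAAAAAAAAAAAAAAAAAAAAAAAAAAAAAAAAAAAAAAAAA…AAAAAAAAAAAAAAAAAAAAAAAAAAAAAAAAAAAAAAAAAAAAAAAAAAAAAAAAAA  (len 256)
step 8: AAAAAAAAAAAAAAAAAAAAAAAAAAAAAAAAAAAAAAAAAAAAAAAAAAAAAAAAAA…AAAAAAAAAAAAAAAAAAAAAAAAAAAAAAAAAAAAAAAAAAAAAAAAAAAAAAAAAA  (len 512)
step 9: AAAAAAAAAAAAAAAAAAAAAAAAAAAAAAAAAAAAAAAAAAAAAAAAAAAAAAAAAA…AAAAAAAAAAAAAAAAAAAAAAAAAAAAAAAAAAAAAAAAAAAAAAAAAAAAAAAAAA  (len 1024)
step 10: AAAAAAAAAAAAAAAAAAAAAAAAAAAAAAAAAAAAAAAAAAAAAAAAAAAAAAAAAA…AAAAAAAAAAAAAAAAAAAAAAAAAAAAAAAAAAAAAAAAAAAAAAAAAAAAAAAAAA  (len 2048)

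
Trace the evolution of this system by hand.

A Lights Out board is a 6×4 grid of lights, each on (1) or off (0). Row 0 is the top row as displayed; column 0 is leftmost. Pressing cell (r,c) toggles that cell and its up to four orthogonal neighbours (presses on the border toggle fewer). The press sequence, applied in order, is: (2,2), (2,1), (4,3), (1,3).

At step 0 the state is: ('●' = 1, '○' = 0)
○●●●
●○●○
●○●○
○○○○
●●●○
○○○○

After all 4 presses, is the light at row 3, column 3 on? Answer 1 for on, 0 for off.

1

[0] ○●●●
●○●○
●○●○
○○○○
●●●○
○○○○
[1] ○●●●
●○○○
●●○●
○○●○
●●●○
○○○○
[2] ○●●●
●●○○
○○●●
○●●○
●●●○
○○○○
[3] ○●●●
●●○○
○○●●
○●●●
●●○●
○○○●
[4] ○●●○
●●●●
○○●○
○●●●
●●○●
○○○●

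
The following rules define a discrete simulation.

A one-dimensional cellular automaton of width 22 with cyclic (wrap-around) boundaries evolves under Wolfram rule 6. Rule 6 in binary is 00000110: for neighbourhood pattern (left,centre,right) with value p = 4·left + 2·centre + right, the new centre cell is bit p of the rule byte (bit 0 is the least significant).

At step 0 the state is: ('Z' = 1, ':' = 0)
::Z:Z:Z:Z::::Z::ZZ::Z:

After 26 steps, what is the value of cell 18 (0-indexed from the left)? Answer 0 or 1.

0

step 0: ::Z:Z:Z:Z::::Z::ZZ::Z:
step 1: :ZZ:Z:Z:Z:::ZZ:Z:::ZZ:
step 2: Z:::Z:Z:Z::Z:::Z::Z:::
step 3: Z::ZZ:Z:Z:ZZ::ZZ:ZZ::Z
step 4: ::Z:::Z:Z::::Z::::::Z:
step 5: :ZZ::ZZ:Z:::ZZ:::::ZZ:
step 6: Z:::Z:::Z::Z::::::Z:::
step 7: Z::ZZ::ZZ:ZZ:::::ZZ::Z
step 8: ::Z:::Z:::::::::Z:::Z:
step 9: :ZZ::ZZ::::::::ZZ::ZZ:
step 10: Z:::Z:::::::::Z:::Z:::
step 11: Z::ZZ::::::::ZZ::ZZ::Z
step 12: ::Z:::::::::Z:::Z:::Z:
step 13: :ZZ::::::::ZZ::ZZ::ZZ:
step 14: Z:::::::::Z:::Z:::Z:::
step 15: Z::::::::ZZ::ZZ::ZZ::Z
step 16: ::::::::Z:::Z:::Z:::Z:
step 17: :::::::ZZ::ZZ::ZZ::ZZ:
step 18: ::::::Z:::Z:::Z:::Z:::
step 19: :::::ZZ::ZZ::ZZ::ZZ:::
step 20: ::::Z:::Z:::Z:::Z:::::
step 21: :::ZZ::ZZ::ZZ::ZZ:::::
step 22: ::Z:::Z:::Z:::Z:::::::
step 23: :ZZ::ZZ::ZZ::ZZ:::::::
step 24: Z:::Z:::Z:::Z:::::::::
step 25: Z::ZZ::ZZ::ZZ::::::::Z
step 26: ::Z:::Z:::Z:::::::::Z:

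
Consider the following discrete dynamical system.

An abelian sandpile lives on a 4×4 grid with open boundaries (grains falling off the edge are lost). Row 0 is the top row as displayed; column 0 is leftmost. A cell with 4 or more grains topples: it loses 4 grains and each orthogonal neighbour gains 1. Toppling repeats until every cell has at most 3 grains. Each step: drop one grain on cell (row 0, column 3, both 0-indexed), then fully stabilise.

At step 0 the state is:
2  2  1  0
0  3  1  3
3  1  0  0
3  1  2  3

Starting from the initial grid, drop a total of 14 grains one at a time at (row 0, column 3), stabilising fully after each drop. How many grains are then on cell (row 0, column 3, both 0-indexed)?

step 0: 2  2  1  0
0  3  1  3
3  1  0  0
3  1  2  3
step 1: 2  2  1  1
0  3  1  3
3  1  0  0
3  1  2  3
step 2: 2  2  1  2
0  3  1  3
3  1  0  0
3  1  2  3
step 3: 2  2  1  3
0  3  1  3
3  1  0  0
3  1  2  3
step 4: 2  2  2  1
0  3  2  0
3  1  0  1
3  1  2  3
step 5: 2  2  2  2
0  3  2  0
3  1  0  1
3  1  2  3
step 6: 2  2  2  3
0  3  2  0
3  1  0  1
3  1  2  3
step 7: 2  2  3  0
0  3  2  1
3  1  0  1
3  1  2  3
step 8: 2  2  3  1
0  3  2  1
3  1  0  1
3  1  2  3
step 9: 2  2  3  2
0  3  2  1
3  1  0  1
3  1  2  3
step 10: 2  2  3  3
0  3  2  1
3  1  0  1
3  1  2  3
step 11: 2  3  0  1
0  3  3  2
3  1  0  1
3  1  2  3
step 12: 2  3  0  2
0  3  3  2
3  1  0  1
3  1  2  3
step 13: 2  3  0  3
0  3  3  2
3  1  0  1
3  1  2  3
step 14: 2  3  1  0
0  3  3  3
3  1  0  1
3  1  2  3

0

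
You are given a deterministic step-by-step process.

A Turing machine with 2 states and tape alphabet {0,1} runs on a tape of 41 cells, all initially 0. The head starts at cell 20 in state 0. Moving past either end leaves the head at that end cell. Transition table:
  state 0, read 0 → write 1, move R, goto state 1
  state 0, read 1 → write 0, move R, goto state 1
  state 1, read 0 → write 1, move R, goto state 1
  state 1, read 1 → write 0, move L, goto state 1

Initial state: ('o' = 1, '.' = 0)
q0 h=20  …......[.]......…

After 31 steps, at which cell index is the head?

step 0: q0 h=20  …......[.]......…
step 1: q1 h=21  ….....o[.]......…
step 2: q1 h=22  …....oo[.]......…
step 3: q1 h=23  …...ooo[.]......…
step 4: q1 h=24  …..oooo[.]......…
step 5: q1 h=25  ….ooooo[.]......…
step 6: q1 h=26  …oooooo[.]......…
step 7: q1 h=27  …oooooo[.]......…
step 8: q1 h=28  …oooooo[.]......…
step 9: q1 h=29  …oooooo[.]......…
step 10: q1 h=30  …oooooo[.]......…
step 11: q1 h=31  …oooooo[.]......…
step 12: q1 h=32  …oooooo[.]......…
step 13: q1 h=33  …oooooo[.]......…
step 14: q1 h=34  …oooooo[.]......|
step 15: q1 h=35  …oooooo[.].....|
step 16: q1 h=36  …oooooo[.]....|
step 17: q1 h=37  …oooooo[.]...|
step 18: q1 h=38  …oooooo[.]..|
step 19: q1 h=39  …oooooo[.].|
step 20: q1 h=40  …oooooo[.]|
step 21: q1 h=40  …oooooo[o]|
step 22: q1 h=39  …oooooo[o].|
step 23: q1 h=38  …oooooo[o]..|
step 24: q1 h=37  …oooooo[o]...|
step 25: q1 h=36  …oooooo[o]....|
step 26: q1 h=35  …oooooo[o].....|
step 27: q1 h=34  …oooooo[o]......|
step 28: q1 h=33  …oooooo[o]......…
step 29: q1 h=32  …oooooo[o]......…
step 30: q1 h=31  …oooooo[o]......…
step 31: q1 h=30  …oooooo[o]......…

30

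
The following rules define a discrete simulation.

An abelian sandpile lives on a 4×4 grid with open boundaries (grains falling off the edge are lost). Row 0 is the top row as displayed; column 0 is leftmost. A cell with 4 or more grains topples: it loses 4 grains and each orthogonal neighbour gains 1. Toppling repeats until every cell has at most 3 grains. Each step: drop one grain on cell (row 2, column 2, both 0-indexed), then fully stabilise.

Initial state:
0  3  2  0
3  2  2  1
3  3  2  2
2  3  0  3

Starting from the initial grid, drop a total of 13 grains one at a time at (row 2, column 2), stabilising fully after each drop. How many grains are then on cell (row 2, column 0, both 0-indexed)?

0

gen 0: 0  3  2  0
3  2  2  1
3  3  2  2
2  3  0  3
gen 1: 0  3  2  0
3  2  2  1
3  3  3  2
2  3  0  3
gen 2: 2  1  0  1
1  2  1  2
2  3  2  3
0  1  2  3
gen 3: 2  1  0  1
1  2  1  2
2  3  3  3
0  1  2  3
gen 4: 2  1  0  1
1  3  2  3
3  0  3  1
0  3  0  1
gen 5: 2  1  0  1
1  3  3  3
3  1  0  2
0  3  1  1
gen 6: 2  1  0  1
1  3  3  3
3  1  1  2
0  3  1  1
gen 7: 2  1  0  1
1  3  3  3
3  1  2  2
0  3  1  1
gen 8: 2  1  0  1
1  3  3  3
3  1  3  2
0  3  1  1
gen 9: 2  2  1  2
2  0  2  1
3  3  2  0
0  3  2  2
gen 10: 2  2  1  2
2  0  2  1
3  3  3  0
0  3  2  2
gen 11: 2  2  1  2
3  1  3  1
0  2  2  1
2  1  0  3
gen 12: 2  2  1  2
3  1  3  1
0  2  3  1
2  1  0  3
gen 13: 2  2  2  2
3  2  0  2
0  3  1  2
2  1  1  3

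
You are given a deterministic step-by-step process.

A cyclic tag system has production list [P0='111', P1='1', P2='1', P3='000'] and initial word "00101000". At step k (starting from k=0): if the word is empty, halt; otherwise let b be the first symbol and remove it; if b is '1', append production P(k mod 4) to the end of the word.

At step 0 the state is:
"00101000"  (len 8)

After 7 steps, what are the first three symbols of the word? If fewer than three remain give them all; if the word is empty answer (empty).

step 0: "00101000"  (len 8)
step 1: "0101000"  (len 7)
step 2: "101000"  (len 6)
step 3: "010001"  (len 6)
step 4: "10001"  (len 5)
step 5: "0001111"  (len 7)
step 6: "001111"  (len 6)
step 7: "01111"  (len 5)

011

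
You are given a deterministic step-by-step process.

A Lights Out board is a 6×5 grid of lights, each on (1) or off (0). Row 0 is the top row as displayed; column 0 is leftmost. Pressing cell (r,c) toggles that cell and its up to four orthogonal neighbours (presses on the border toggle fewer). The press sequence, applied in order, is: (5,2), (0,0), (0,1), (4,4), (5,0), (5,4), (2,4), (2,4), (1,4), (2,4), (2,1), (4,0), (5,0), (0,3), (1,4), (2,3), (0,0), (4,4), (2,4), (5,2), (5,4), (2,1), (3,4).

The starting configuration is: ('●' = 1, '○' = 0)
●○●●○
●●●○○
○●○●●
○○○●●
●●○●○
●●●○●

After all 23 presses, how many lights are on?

0) ●○●●○
●●●○○
○●○●●
○○○●●
●●○●○
●●●○●
1) ●○●●○
●●●○○
○●○●●
○○○●●
●●●●○
●○○●●
2) ○●●●○
○●●○○
○●○●●
○○○●●
●●●●○
●○○●●
3) ●○○●○
○○●○○
○●○●●
○○○●●
●●●●○
●○○●●
4) ●○○●○
○○●○○
○●○●●
○○○●○
●●●○●
●○○●○
5) ●○○●○
○○●○○
○●○●●
○○○●○
○●●○●
○●○●○
6) ●○○●○
○○●○○
○●○●●
○○○●○
○●●○○
○●○○●
7) ●○○●○
○○●○●
○●○○○
○○○●●
○●●○○
○●○○●
8) ●○○●○
○○●○○
○●○●●
○○○●○
○●●○○
○●○○●
9) ●○○●●
○○●●●
○●○●○
○○○●○
○●●○○
○●○○●
10) ●○○●●
○○●●○
○●○○●
○○○●●
○●●○○
○●○○●
11) ●○○●●
○●●●○
●○●○●
○●○●●
○●●○○
○●○○●
12) ●○○●●
○●●●○
●○●○●
●●○●●
●○●○○
●●○○●
13) ●○○●●
○●●●○
●○●○●
●●○●●
○○●○○
○○○○●
14) ●○●○○
○●●○○
●○●○●
●●○●●
○○●○○
○○○○●
15) ●○●○●
○●●●●
●○●○○
●●○●●
○○●○○
○○○○●
16) ●○●○●
○●●○●
●○○●●
●●○○●
○○●○○
○○○○●
17) ○●●○●
●●●○●
●○○●●
●●○○●
○○●○○
○○○○●
18) ○●●○●
●●●○●
●○○●●
●●○○○
○○●●●
○○○○○
19) ○●●○●
●●●○○
●○○○○
●●○○●
○○●●●
○○○○○
20) ○●●○●
●●●○○
●○○○○
●●○○●
○○○●●
○●●●○
21) ○●●○●
●●●○○
●○○○○
●●○○●
○○○●○
○●●○●
22) ○●●○●
●○●○○
○●●○○
●○○○●
○○○●○
○●●○●
23) ○●●○●
●○●○○
○●●○●
●○○●○
○○○●●
○●●○●

15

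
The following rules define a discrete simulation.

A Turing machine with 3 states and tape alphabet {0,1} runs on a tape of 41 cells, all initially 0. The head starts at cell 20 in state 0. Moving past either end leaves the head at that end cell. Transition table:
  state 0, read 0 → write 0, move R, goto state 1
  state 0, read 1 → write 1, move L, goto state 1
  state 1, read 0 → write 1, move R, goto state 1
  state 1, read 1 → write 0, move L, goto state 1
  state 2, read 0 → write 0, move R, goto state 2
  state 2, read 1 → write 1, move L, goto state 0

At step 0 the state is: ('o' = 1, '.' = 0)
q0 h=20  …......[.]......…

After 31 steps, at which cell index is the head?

gen 0: q0 h=20  …......[.]......…
gen 1: q1 h=21  …......[.]......…
gen 2: q1 h=22  ….....o[.]......…
gen 3: q1 h=23  …....oo[.]......…
gen 4: q1 h=24  …...ooo[.]......…
gen 5: q1 h=25  …..oooo[.]......…
gen 6: q1 h=26  ….ooooo[.]......…
gen 7: q1 h=27  …oooooo[.]......…
gen 8: q1 h=28  …oooooo[.]......…
gen 9: q1 h=29  …oooooo[.]......…
gen 10: q1 h=30  …oooooo[.]......…
gen 11: q1 h=31  …oooooo[.]......…
gen 12: q1 h=32  …oooooo[.]......…
gen 13: q1 h=33  …oooooo[.]......…
gen 14: q1 h=34  …oooooo[.]......|
gen 15: q1 h=35  …oooooo[.].....|
gen 16: q1 h=36  …oooooo[.]....|
gen 17: q1 h=37  …oooooo[.]...|
gen 18: q1 h=38  …oooooo[.]..|
gen 19: q1 h=39  …oooooo[.].|
gen 20: q1 h=40  …oooooo[.]|
gen 21: q1 h=40  …oooooo[o]|
gen 22: q1 h=39  …oooooo[o].|
gen 23: q1 h=38  …oooooo[o]..|
gen 24: q1 h=37  …oooooo[o]...|
gen 25: q1 h=36  …oooooo[o]....|
gen 26: q1 h=35  …oooooo[o].....|
gen 27: q1 h=34  …oooooo[o]......|
gen 28: q1 h=33  …oooooo[o]......…
gen 29: q1 h=32  …oooooo[o]......…
gen 30: q1 h=31  …oooooo[o]......…
gen 31: q1 h=30  …oooooo[o]......…

30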